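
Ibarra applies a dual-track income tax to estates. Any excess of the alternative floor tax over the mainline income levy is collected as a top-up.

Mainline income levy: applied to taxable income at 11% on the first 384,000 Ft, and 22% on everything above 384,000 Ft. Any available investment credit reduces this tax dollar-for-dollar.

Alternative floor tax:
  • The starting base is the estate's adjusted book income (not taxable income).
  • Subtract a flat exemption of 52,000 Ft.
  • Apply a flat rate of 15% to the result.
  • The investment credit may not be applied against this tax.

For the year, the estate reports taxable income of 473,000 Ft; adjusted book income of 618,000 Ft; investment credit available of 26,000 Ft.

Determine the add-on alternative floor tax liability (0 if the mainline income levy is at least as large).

49,080 Ft

Mainline income levy:
  384,000 Ft × 11% = 42,240 Ft
  89,000 Ft × 22% = 19,580 Ft
  → 61,820 Ft
  Less investment credit 26,000 Ft → 35,820 Ft

Alternative floor tax:
  Base (adjusted book income): 618,000 Ft
  Less exemption 52,000 Ft → base 566,000 Ft
  566,000 Ft × 15% = 84,900 Ft

Excess of alternative floor tax over mainline income levy: 84,900 Ft − 35,820 Ft = 49,080 Ft.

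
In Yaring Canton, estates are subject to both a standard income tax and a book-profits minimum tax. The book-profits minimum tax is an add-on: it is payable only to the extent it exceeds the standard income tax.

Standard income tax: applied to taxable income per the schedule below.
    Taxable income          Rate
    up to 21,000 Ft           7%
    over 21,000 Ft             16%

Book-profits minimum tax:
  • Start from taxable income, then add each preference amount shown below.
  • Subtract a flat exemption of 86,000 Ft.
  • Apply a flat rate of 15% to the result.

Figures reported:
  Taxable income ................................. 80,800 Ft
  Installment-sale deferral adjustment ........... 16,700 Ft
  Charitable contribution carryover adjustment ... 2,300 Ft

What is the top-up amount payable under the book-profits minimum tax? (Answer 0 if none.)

Standard income tax:
  21,000 Ft × 7% = 1,470 Ft
  59,800 Ft × 16% = 9,568 Ft
  → 11,038 Ft

Book-profits minimum tax:
  Adjusted income: 80,800 Ft + 16,700 Ft + 2,300 Ft = 99,800 Ft
  Less exemption 86,000 Ft → base 13,800 Ft
  13,800 Ft × 15% = 2,070 Ft

2,070 Ft ≤ 11,038 Ft, so no add-on is due.

0 Ft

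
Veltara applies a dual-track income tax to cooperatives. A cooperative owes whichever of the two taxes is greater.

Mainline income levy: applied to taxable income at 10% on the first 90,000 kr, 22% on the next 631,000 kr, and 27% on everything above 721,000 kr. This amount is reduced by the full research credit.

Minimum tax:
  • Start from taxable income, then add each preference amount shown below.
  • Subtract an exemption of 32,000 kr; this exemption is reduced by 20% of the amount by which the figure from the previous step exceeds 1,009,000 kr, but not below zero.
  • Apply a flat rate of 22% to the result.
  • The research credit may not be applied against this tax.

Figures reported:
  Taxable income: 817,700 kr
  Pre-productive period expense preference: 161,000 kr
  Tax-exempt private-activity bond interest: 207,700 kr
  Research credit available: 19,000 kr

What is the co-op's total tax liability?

Minimum tax:
  Adjusted income: 817,700 kr + 161,000 kr + 207,700 kr = 1,186,400 kr
  Exemption: 20% × (1,186,400 kr − 1,009,000 kr) = 35,480 kr ≥ 32,000 kr, so the exemption is fully phased out
  Base: 1,186,400 kr − 0 kr = 1,186,400 kr
  1,186,400 kr × 22% = 261,008 kr

Mainline income levy:
  90,000 kr × 10% = 9,000 kr
  631,000 kr × 22% = 138,820 kr
  96,700 kr × 27% = 26,109 kr
  → 173,929 kr
  Less research credit 19,000 kr → 154,929 kr

261,008 kr > 154,929 kr, so the minimum tax is the binding amount.

261,008 kr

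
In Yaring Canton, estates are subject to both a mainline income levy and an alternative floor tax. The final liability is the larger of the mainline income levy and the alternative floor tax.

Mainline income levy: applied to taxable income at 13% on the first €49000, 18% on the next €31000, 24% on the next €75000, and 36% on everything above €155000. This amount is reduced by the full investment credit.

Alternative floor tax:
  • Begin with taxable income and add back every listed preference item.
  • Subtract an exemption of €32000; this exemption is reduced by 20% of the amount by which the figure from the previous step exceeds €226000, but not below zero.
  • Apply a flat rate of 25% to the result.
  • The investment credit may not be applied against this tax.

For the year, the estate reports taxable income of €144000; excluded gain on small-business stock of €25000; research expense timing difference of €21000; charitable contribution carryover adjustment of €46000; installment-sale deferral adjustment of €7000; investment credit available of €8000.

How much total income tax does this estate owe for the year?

Mainline income levy:
  €49000 × 13% = €6370
  €31000 × 18% = €5580
  €64000 × 24% = €15360
  → €27310
  Less investment credit €8000 → €19310

Alternative floor tax:
  Adjusted income: €144000 + €25000 + €21000 + €46000 + €7000 = €243000
  Exemption: €32000 − 20% × (€243000 − €226000) = €32000 − €3400 = €28600
  Base: €243000 − €28600 = €214400
  €214400 × 25% = €53600

€53600 > €19310, so the alternative floor tax is the binding amount.

€53600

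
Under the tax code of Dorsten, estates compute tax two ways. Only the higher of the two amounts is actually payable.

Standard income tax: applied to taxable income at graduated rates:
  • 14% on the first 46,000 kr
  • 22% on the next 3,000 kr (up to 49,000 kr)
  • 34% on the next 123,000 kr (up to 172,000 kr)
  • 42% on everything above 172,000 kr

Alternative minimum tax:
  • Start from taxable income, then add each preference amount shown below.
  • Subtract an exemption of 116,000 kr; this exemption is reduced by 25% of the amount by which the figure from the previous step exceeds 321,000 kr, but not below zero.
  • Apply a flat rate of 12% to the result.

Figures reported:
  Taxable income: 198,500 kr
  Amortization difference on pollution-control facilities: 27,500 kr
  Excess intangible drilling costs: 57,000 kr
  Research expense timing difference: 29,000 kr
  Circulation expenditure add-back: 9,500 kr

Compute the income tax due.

60,050 kr

Standard income tax:
  46,000 kr × 14% = 6,440 kr
  3,000 kr × 22% = 660 kr
  123,000 kr × 34% = 41,820 kr
  26,500 kr × 42% = 11,130 kr
  → 60,050 kr

Alternative minimum tax:
  Adjusted income: 198,500 kr + 27,500 kr + 57,000 kr + 29,000 kr + 9,500 kr = 321,500 kr
  Exemption: 116,000 kr − 25% × (321,500 kr − 321,000 kr) = 116,000 kr − 125 kr = 115,875 kr
  Base: 321,500 kr − 115,875 kr = 205,625 kr
  205,625 kr × 12% = 24,675 kr

60,050 kr > 24,675 kr, so the standard income tax governs.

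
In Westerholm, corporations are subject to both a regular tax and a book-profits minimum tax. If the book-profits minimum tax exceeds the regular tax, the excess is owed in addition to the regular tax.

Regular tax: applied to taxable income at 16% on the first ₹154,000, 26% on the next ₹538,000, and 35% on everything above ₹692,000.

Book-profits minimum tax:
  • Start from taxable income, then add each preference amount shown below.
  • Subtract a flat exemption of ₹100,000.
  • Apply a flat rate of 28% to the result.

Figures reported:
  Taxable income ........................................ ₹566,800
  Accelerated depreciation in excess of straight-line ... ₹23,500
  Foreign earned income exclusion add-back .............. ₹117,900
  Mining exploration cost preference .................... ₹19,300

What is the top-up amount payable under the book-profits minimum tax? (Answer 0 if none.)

Book-profits minimum tax:
  Adjusted income: ₹566,800 + ₹23,500 + ₹117,900 + ₹19,300 = ₹727,500
  Less exemption ₹100,000 → base ₹627,500
  ₹627,500 × 28% = ₹175,700

Regular tax:
  ₹154,000 × 16% = ₹24,640
  ₹412,800 × 26% = ₹107,328
  → ₹131,968

Excess of book-profits minimum tax over regular tax: ₹175,700 − ₹131,968 = ₹43,732.

₹43,732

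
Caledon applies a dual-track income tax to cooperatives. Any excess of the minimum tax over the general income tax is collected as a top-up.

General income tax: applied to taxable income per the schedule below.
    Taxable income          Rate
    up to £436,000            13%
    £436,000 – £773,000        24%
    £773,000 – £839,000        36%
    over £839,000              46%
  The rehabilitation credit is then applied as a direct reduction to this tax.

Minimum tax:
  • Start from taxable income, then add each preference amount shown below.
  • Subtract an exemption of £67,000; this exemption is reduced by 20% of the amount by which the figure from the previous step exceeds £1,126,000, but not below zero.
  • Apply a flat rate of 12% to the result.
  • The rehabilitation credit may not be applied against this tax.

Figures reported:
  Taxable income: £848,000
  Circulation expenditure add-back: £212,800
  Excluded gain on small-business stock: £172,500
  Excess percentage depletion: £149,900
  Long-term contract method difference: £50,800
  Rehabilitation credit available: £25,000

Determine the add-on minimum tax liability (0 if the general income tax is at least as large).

£30,972

General income tax:
  £436,000 × 13% = £56,680
  £337,000 × 24% = £80,880
  £66,000 × 36% = £23,760
  £9,000 × 46% = £4,140
  → £165,460
  Less rehabilitation credit £25,000 → £140,460

Minimum tax:
  Adjusted income: £848,000 + £212,800 + £172,500 + £149,900 + £50,800 = £1,434,000
  Exemption: £67,000 − 20% × (£1,434,000 − £1,126,000) = £67,000 − £61,600 = £5,400
  Base: £1,434,000 − £5,400 = £1,428,600
  £1,428,600 × 12% = £171,432

Excess of minimum tax over general income tax: £171,432 − £140,460 = £30,972.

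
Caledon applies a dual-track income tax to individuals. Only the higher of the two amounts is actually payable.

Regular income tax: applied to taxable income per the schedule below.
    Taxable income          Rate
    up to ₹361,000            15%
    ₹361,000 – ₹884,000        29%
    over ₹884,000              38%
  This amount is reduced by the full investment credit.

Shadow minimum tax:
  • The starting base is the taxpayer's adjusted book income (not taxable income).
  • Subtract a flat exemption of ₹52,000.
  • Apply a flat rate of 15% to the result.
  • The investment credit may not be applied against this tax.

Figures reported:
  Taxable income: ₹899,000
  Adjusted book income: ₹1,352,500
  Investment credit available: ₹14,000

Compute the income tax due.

₹197,520

Regular income tax:
  ₹361,000 × 15% = ₹54,150
  ₹523,000 × 29% = ₹151,670
  ₹15,000 × 38% = ₹5,700
  → ₹211,520
  Less investment credit ₹14,000 → ₹197,520

Shadow minimum tax:
  Base (adjusted book income): ₹1,352,500
  Less exemption ₹52,000 → base ₹1,300,500
  ₹1,300,500 × 15% = ₹195,075

₹197,520 > ₹195,075, so the regular income tax governs.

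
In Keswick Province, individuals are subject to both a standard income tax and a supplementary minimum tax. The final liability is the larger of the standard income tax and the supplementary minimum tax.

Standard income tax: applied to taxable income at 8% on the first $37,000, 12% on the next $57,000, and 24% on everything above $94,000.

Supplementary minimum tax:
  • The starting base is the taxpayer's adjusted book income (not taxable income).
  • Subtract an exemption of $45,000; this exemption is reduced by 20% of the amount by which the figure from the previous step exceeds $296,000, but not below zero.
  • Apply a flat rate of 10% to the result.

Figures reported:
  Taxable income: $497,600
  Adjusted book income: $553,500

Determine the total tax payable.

$106,664

Standard income tax:
  $37,000 × 8% = $2,960
  $57,000 × 12% = $6,840
  $403,600 × 24% = $96,864
  → $106,664

Supplementary minimum tax:
  Base (adjusted book income): $553,500
  Exemption: 20% × ($553,500 − $296,000) = $51,500 ≥ $45,000, so the exemption is fully phased out
  Base: $553,500 − $0 = $553,500
  $553,500 × 10% = $55,350

$106,664 > $55,350, so the standard income tax governs.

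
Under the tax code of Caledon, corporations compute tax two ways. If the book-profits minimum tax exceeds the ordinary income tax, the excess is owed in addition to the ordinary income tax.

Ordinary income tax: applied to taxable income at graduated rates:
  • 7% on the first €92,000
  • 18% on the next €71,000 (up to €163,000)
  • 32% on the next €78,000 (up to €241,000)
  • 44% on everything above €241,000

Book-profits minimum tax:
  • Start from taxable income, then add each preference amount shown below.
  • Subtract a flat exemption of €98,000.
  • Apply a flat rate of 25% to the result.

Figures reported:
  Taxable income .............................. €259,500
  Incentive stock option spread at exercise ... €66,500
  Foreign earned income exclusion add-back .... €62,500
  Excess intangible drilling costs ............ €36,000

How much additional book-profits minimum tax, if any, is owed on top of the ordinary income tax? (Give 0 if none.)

€29,305

Book-profits minimum tax:
  Adjusted income: €259,500 + €66,500 + €62,500 + €36,000 = €424,500
  Less exemption €98,000 → base €326,500
  €326,500 × 25% = €81,625

Ordinary income tax:
  €92,000 × 7% = €6,440
  €71,000 × 18% = €12,780
  €78,000 × 32% = €24,960
  €18,500 × 44% = €8,140
  → €52,320

Excess of book-profits minimum tax over ordinary income tax: €81,625 − €52,320 = €29,305.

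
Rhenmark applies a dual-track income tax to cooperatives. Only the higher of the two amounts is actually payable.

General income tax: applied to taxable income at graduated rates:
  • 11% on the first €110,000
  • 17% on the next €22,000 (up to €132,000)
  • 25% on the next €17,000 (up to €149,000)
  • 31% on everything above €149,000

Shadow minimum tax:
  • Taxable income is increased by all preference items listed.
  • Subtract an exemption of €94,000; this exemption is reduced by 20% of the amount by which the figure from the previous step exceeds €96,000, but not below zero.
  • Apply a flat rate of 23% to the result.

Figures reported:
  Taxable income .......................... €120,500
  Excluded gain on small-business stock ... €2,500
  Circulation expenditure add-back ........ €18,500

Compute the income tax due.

General income tax:
  €110,000 × 11% = €12,100
  €10,500 × 17% = €1,785
  → €13,885

Shadow minimum tax:
  Adjusted income: €120,500 + €2,500 + €18,500 = €141,500
  Exemption: €94,000 − 20% × (€141,500 − €96,000) = €94,000 − €9,100 = €84,900
  Base: €141,500 − €84,900 = €56,600
  €56,600 × 23% = €13,018

€13,885 > €13,018, so the general income tax governs.

€13,885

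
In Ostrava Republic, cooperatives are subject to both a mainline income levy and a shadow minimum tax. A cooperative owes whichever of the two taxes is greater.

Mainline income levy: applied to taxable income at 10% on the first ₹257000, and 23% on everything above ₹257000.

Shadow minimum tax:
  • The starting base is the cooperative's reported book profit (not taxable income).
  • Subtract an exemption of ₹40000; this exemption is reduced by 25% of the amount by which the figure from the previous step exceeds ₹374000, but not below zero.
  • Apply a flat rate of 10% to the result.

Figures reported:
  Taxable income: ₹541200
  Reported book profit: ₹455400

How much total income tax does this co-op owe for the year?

Mainline income levy:
  ₹257000 × 10% = ₹25700
  ₹284200 × 23% = ₹65366
  → ₹91066

Shadow minimum tax:
  Base (reported book profit): ₹455400
  Exemption: ₹40000 − 25% × (₹455400 − ₹374000) = ₹40000 − ₹20350 = ₹19650
  Base: ₹455400 − ₹19650 = ₹435750
  ₹435750 × 10% = ₹43575

₹91066 > ₹43575, so the mainline income levy governs.

₹91066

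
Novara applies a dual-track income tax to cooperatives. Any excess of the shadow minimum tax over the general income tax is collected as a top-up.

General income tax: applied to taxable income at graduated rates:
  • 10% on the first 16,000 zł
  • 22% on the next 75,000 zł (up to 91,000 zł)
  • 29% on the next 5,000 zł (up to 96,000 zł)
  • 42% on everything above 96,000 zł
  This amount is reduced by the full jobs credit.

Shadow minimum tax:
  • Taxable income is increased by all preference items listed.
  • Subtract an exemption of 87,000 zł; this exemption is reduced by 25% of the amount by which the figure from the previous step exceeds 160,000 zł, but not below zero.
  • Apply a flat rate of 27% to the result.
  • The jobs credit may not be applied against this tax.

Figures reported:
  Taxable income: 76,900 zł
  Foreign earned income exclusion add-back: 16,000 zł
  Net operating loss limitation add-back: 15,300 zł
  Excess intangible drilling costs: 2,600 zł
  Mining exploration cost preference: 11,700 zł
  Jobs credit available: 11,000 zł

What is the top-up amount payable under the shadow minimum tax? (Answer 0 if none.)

General income tax:
  16,000 zł × 10% = 1,600 zł
  60,900 zł × 22% = 13,398 zł
  → 14,998 zł
  Less jobs credit 11,000 zł → 3,998 zł

Shadow minimum tax:
  Adjusted income: 76,900 zł + 16,000 zł + 15,300 zł + 2,600 zł + 11,700 zł = 122,500 zł
  Exemption: 122,500 zł ≤ 160,000 zł, so full 87,000 zł applies
  Base: 122,500 zł − 87,000 zł = 35,500 zł
  35,500 zł × 27% = 9,585 zł

Excess of shadow minimum tax over general income tax: 9,585 zł − 3,998 zł = 5,587 zł.

5,587 zł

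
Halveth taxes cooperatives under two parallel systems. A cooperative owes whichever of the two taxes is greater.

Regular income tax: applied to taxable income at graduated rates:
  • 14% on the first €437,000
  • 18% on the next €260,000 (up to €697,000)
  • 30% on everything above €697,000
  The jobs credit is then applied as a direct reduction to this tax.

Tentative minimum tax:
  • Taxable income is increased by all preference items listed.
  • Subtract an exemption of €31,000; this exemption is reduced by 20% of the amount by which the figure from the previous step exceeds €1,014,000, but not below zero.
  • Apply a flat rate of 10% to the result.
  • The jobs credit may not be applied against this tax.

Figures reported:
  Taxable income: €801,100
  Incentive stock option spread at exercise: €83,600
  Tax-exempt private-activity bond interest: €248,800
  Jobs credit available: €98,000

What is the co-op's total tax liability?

€112,640

Tentative minimum tax:
  Adjusted income: €801,100 + €83,600 + €248,800 = €1,133,500
  Exemption: €31,000 − 20% × (€1,133,500 − €1,014,000) = €31,000 − €23,900 = €7,100
  Base: €1,133,500 − €7,100 = €1,126,400
  €1,126,400 × 10% = €112,640

Regular income tax:
  €437,000 × 14% = €61,180
  €260,000 × 18% = €46,800
  €104,100 × 30% = €31,230
  → €139,210
  Less jobs credit €98,000 → €41,210

€112,640 > €41,210, so the tentative minimum tax is the binding amount.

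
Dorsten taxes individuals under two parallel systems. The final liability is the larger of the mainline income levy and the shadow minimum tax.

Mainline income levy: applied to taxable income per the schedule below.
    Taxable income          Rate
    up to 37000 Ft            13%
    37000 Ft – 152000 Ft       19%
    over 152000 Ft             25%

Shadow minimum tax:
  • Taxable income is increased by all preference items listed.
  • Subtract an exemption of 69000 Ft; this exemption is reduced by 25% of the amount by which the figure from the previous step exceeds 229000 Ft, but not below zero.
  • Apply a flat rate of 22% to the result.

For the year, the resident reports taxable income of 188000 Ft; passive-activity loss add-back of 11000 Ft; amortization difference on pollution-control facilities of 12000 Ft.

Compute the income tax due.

35660 Ft

Mainline income levy:
  37000 Ft × 13% = 4810 Ft
  115000 Ft × 19% = 21850 Ft
  36000 Ft × 25% = 9000 Ft
  → 35660 Ft

Shadow minimum tax:
  Adjusted income: 188000 Ft + 11000 Ft + 12000 Ft = 211000 Ft
  Exemption: 211000 Ft ≤ 229000 Ft, so full 69000 Ft applies
  Base: 211000 Ft − 69000 Ft = 142000 Ft
  142000 Ft × 22% = 31240 Ft

35660 Ft > 31240 Ft, so the mainline income levy governs.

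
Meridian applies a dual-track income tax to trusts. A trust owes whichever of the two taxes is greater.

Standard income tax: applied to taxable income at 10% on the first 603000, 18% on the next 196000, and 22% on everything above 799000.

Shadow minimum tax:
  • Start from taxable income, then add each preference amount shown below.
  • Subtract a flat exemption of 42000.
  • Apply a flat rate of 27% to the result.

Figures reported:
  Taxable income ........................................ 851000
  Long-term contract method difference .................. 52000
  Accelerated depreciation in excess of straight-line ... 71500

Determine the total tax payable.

Standard income tax:
  603000 × 10% = 60300
  196000 × 18% = 35280
  52000 × 22% = 11440
  → 107020

Shadow minimum tax:
  Adjusted income: 851000 + 52000 + 71500 = 974500
  Less exemption 42000 → base 932500
  932500 × 27% = 251775

251775 > 107020, so the shadow minimum tax is the binding amount.

251775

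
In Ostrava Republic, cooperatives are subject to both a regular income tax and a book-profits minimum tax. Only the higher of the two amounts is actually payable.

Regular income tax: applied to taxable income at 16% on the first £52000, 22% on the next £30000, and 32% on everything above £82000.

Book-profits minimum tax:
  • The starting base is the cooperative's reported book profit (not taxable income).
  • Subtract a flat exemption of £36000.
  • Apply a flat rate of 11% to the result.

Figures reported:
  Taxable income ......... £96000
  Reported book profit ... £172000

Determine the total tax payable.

Regular income tax:
  £52000 × 16% = £8320
  £30000 × 22% = £6600
  £14000 × 32% = £4480
  → £19400

Book-profits minimum tax:
  Base (reported book profit): £172000
  Less exemption £36000 → base £136000
  £136000 × 11% = £14960

£19400 > £14960, so the regular income tax governs.

£19400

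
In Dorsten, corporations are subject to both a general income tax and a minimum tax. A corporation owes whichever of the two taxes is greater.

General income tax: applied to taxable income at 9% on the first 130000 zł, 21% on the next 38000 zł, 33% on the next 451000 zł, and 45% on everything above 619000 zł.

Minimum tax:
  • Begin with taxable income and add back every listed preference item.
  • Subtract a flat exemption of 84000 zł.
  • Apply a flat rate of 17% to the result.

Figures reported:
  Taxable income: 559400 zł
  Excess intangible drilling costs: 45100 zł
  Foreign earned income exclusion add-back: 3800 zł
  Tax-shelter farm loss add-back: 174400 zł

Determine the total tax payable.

148842 zł

General income tax:
  130000 zł × 9% = 11700 zł
  38000 zł × 21% = 7980 zł
  391400 zł × 33% = 129162 zł
  → 148842 zł

Minimum tax:
  Adjusted income: 559400 zł + 45100 zł + 3800 zł + 174400 zł = 782700 zł
  Less exemption 84000 zł → base 698700 zł
  698700 zł × 17% = 118779 zł

148842 zł > 118779 zł, so the general income tax governs.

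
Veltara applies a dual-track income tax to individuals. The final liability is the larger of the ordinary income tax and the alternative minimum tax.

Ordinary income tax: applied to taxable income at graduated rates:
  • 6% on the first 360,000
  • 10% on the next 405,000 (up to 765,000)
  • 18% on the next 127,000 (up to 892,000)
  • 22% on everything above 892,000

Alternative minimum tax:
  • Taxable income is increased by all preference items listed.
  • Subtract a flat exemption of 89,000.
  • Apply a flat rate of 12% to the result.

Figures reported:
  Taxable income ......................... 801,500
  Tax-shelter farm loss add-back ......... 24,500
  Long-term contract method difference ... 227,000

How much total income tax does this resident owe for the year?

Ordinary income tax:
  360,000 × 6% = 21,600
  405,000 × 10% = 40,500
  36,500 × 18% = 6,570
  → 68,670

Alternative minimum tax:
  Adjusted income: 801,500 + 24,500 + 227,000 = 1,053,000
  Less exemption 89,000 → base 964,000
  964,000 × 12% = 115,680

115,680 > 68,670, so the alternative minimum tax is the binding amount.

115,680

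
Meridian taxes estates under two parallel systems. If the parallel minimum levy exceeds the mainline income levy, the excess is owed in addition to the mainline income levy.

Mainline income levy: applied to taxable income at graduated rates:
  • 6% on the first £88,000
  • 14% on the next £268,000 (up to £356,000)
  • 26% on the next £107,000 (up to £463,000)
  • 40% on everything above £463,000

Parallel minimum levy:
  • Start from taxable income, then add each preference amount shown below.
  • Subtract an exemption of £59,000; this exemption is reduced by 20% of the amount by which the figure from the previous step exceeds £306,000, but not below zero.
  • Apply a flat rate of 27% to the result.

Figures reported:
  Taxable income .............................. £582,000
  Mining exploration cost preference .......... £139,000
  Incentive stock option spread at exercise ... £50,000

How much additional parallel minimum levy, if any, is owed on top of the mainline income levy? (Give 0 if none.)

£89,950

Parallel minimum levy:
  Adjusted income: £582,000 + £139,000 + £50,000 = £771,000
  Exemption: 20% × (£771,000 − £306,000) = £93,000 ≥ £59,000, so the exemption is fully phased out
  Base: £771,000 − £0 = £771,000
  £771,000 × 27% = £208,170

Mainline income levy:
  £88,000 × 6% = £5,280
  £268,000 × 14% = £37,520
  £107,000 × 26% = £27,820
  £119,000 × 40% = £47,600
  → £118,220

Excess of parallel minimum levy over mainline income levy: £208,170 − £118,220 = £89,950.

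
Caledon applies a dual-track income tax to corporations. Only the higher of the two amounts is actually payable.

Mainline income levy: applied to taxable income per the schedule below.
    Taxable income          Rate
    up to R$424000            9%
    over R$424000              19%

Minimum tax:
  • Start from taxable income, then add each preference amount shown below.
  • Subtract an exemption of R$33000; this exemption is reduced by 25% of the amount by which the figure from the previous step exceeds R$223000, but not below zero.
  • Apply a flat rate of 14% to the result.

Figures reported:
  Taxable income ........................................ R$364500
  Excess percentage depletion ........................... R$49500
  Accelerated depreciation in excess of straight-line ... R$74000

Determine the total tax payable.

R$68320

Mainline income levy:
  R$364500 × 9% = R$32805

Minimum tax:
  Adjusted income: R$364500 + R$49500 + R$74000 = R$488000
  Exemption: 25% × (R$488000 − R$223000) = R$66250 ≥ R$33000, so the exemption is fully phased out
  Base: R$488000 − R$0 = R$488000
  R$488000 × 14% = R$68320

R$68320 > R$32805, so the minimum tax is the binding amount.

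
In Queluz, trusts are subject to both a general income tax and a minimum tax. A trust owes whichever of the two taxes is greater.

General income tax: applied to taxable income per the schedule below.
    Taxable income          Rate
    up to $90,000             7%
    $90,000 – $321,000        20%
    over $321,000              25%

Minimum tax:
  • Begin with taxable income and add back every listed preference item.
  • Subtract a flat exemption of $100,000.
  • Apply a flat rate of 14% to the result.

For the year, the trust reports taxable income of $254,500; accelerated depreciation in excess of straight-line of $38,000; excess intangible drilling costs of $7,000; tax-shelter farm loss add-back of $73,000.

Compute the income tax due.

$39,200

Minimum tax:
  Adjusted income: $254,500 + $38,000 + $7,000 + $73,000 = $372,500
  Less exemption $100,000 → base $272,500
  $272,500 × 14% = $38,150

General income tax:
  $90,000 × 7% = $6,300
  $164,500 × 20% = $32,900
  → $39,200

$39,200 > $38,150, so the general income tax governs.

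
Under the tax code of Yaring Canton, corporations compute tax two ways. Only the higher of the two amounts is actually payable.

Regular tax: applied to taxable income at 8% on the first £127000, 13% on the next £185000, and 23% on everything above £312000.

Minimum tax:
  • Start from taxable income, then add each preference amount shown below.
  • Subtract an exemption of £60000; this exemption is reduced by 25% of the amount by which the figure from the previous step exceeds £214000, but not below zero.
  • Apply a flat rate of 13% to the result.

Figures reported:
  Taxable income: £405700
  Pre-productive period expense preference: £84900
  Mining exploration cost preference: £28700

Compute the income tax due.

Regular tax:
  £127000 × 8% = £10160
  £185000 × 13% = £24050
  £93700 × 23% = £21551
  → £55761

Minimum tax:
  Adjusted income: £405700 + £84900 + £28700 = £519300
  Exemption: 25% × (£519300 − £214000) = £76325 ≥ £60000, so the exemption is fully phased out
  Base: £519300 − £0 = £519300
  £519300 × 13% = £67509

£67509 > £55761, so the minimum tax is the binding amount.

£67509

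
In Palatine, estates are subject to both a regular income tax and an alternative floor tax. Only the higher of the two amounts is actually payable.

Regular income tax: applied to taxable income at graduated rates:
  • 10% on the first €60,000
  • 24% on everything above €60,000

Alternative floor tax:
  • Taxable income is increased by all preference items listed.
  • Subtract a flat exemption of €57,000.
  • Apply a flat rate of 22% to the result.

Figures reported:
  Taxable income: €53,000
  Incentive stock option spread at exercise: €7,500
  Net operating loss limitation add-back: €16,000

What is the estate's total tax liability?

Alternative floor tax:
  Adjusted income: €53,000 + €7,500 + €16,000 = €76,500
  Less exemption €57,000 → base €19,500
  €19,500 × 22% = €4,290

Regular income tax:
  €53,000 × 10% = €5,300

€5,300 > €4,290, so the regular income tax governs.

€5,300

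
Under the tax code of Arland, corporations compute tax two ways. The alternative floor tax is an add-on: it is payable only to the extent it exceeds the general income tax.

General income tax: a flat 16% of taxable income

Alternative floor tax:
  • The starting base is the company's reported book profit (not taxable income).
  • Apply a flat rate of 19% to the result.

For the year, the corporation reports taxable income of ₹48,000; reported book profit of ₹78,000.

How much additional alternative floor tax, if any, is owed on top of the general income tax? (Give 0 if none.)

Alternative floor tax:
  Base (reported book profit): ₹78,000
  ₹78,000 × 19% = ₹14,820

General income tax:
  ₹48,000 × 16% = ₹7,680

Excess of alternative floor tax over general income tax: ₹14,820 − ₹7,680 = ₹7,140.

₹7,140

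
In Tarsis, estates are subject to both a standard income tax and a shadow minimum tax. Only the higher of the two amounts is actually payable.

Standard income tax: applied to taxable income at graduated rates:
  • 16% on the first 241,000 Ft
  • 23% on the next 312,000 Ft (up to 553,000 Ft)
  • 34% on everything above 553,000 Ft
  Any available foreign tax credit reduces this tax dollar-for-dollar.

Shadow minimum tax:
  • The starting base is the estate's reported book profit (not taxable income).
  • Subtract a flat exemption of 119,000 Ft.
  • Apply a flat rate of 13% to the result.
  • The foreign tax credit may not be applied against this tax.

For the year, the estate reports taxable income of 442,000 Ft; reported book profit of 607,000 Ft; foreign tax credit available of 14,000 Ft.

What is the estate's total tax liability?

70,790 Ft

Standard income tax:
  241,000 Ft × 16% = 38,560 Ft
  201,000 Ft × 23% = 46,230 Ft
  → 84,790 Ft
  Less foreign tax credit 14,000 Ft → 70,790 Ft

Shadow minimum tax:
  Base (reported book profit): 607,000 Ft
  Less exemption 119,000 Ft → base 488,000 Ft
  488,000 Ft × 13% = 63,440 Ft

70,790 Ft > 63,440 Ft, so the standard income tax governs.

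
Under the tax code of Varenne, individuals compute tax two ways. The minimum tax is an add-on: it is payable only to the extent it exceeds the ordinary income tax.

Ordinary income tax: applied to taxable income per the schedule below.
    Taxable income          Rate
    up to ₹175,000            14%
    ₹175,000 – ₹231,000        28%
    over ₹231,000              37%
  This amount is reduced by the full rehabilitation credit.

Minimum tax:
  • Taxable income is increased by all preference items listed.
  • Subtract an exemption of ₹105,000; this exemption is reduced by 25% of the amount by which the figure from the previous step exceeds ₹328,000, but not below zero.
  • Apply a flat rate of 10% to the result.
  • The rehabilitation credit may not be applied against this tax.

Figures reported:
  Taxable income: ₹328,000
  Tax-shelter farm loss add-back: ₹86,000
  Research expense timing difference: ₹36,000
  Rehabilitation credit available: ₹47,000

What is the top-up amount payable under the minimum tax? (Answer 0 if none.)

Ordinary income tax:
  ₹175,000 × 14% = ₹24,500
  ₹56,000 × 28% = ₹15,680
  ₹97,000 × 37% = ₹35,890
  → ₹76,070
  Less rehabilitation credit ₹47,000 → ₹29,070

Minimum tax:
  Adjusted income: ₹328,000 + ₹86,000 + ₹36,000 = ₹450,000
  Exemption: ₹105,000 − 25% × (₹450,000 − ₹328,000) = ₹105,000 − ₹30,500 = ₹74,500
  Base: ₹450,000 − ₹74,500 = ₹375,500
  ₹375,500 × 10% = ₹37,550

Excess of minimum tax over ordinary income tax: ₹37,550 − ₹29,070 = ₹8,480.

₹8,480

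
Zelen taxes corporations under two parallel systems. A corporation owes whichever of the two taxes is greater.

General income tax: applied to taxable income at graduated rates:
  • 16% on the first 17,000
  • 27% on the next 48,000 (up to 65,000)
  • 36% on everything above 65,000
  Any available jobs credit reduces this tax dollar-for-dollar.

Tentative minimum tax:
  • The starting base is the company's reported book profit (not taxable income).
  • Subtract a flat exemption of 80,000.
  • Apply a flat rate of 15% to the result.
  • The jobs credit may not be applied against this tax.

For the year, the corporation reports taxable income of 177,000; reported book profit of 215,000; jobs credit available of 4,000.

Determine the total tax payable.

52,000

Tentative minimum tax:
  Base (reported book profit): 215,000
  Less exemption 80,000 → base 135,000
  135,000 × 15% = 20,250

General income tax:
  17,000 × 16% = 2,720
  48,000 × 27% = 12,960
  112,000 × 36% = 40,320
  → 56,000
  Less jobs credit 4,000 → 52,000

52,000 > 20,250, so the general income tax governs.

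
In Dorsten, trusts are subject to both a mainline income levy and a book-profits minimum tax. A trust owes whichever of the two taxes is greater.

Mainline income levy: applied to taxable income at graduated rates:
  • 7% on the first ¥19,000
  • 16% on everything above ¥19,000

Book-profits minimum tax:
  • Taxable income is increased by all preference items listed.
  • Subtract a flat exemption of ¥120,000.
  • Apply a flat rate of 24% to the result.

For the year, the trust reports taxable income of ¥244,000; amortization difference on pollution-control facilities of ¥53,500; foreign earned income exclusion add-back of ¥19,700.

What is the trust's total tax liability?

¥47,328

Book-profits minimum tax:
  Adjusted income: ¥244,000 + ¥53,500 + ¥19,700 = ¥317,200
  Less exemption ¥120,000 → base ¥197,200
  ¥197,200 × 24% = ¥47,328

Mainline income levy:
  ¥19,000 × 7% = ¥1,330
  ¥225,000 × 16% = ¥36,000
  → ¥37,330

¥47,328 > ¥37,330, so the book-profits minimum tax is the binding amount.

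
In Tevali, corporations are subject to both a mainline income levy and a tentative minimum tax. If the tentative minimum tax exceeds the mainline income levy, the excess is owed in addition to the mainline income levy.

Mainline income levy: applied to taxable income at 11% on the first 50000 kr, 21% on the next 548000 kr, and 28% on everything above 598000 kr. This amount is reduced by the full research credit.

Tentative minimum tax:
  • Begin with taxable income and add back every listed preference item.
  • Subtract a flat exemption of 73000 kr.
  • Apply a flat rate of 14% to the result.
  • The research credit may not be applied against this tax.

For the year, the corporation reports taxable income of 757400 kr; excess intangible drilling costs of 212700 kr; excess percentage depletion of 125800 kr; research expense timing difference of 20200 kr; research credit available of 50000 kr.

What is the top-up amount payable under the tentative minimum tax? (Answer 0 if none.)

Mainline income levy:
  50000 kr × 11% = 5500 kr
  548000 kr × 21% = 115080 kr
  159400 kr × 28% = 44632 kr
  → 165212 kr
  Less research credit 50000 kr → 115212 kr

Tentative minimum tax:
  Adjusted income: 757400 kr + 212700 kr + 125800 kr + 20200 kr = 1116100 kr
  Less exemption 73000 kr → base 1043100 kr
  1043100 kr × 14% = 146034 kr

Excess of tentative minimum tax over mainline income levy: 146034 kr − 115212 kr = 30822 kr.

30822 kr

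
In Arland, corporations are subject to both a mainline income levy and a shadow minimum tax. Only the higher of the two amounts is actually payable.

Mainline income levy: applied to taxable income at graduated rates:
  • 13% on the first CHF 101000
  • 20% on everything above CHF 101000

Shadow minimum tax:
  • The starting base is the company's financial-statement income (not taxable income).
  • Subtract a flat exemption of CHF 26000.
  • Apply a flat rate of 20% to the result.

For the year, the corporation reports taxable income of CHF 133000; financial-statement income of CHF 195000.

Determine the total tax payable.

Shadow minimum tax:
  Base (financial-statement income): CHF 195000
  Less exemption CHF 26000 → base CHF 169000
  CHF 169000 × 20% = CHF 33800

Mainline income levy:
  CHF 101000 × 13% = CHF 13130
  CHF 32000 × 20% = CHF 6400
  → CHF 19530

CHF 33800 > CHF 19530, so the shadow minimum tax is the binding amount.

CHF 33800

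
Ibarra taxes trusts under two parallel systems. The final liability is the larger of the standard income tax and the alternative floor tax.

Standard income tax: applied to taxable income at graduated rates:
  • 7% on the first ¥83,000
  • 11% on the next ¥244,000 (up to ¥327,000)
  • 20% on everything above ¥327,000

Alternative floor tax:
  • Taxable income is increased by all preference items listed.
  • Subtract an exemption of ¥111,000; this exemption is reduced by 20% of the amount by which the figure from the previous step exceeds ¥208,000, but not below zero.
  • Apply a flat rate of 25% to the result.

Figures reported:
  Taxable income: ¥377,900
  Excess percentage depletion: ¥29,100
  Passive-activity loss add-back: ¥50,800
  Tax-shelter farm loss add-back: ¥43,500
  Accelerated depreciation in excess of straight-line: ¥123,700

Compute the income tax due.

¥149,350

Alternative floor tax:
  Adjusted income: ¥377,900 + ¥29,100 + ¥50,800 + ¥43,500 + ¥123,700 = ¥625,000
  Exemption: ¥111,000 − 20% × (¥625,000 − ¥208,000) = ¥111,000 − ¥83,400 = ¥27,600
  Base: ¥625,000 − ¥27,600 = ¥597,400
  ¥597,400 × 25% = ¥149,350

Standard income tax:
  ¥83,000 × 7% = ¥5,810
  ¥244,000 × 11% = ¥26,840
  ¥50,900 × 20% = ¥10,180
  → ¥42,830

¥149,350 > ¥42,830, so the alternative floor tax is the binding amount.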